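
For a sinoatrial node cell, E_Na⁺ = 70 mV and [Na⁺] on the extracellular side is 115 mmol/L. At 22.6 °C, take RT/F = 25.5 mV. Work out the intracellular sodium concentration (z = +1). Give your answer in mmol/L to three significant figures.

7.39 mmol/L

Nernst: E = (25.5/1) · ln([out]/[in]), so ln([out]/[in]) = 70.0 × 1 / 25.5 = 2.7451.
[out]/[in] = e^(2.7451) = 15.57.
[in] = 115 / 15.57 = 7.388 mmol/L.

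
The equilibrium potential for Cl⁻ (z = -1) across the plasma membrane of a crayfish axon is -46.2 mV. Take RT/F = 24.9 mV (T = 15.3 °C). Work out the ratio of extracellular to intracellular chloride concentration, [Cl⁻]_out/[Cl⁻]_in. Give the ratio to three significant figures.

6.39

ln([out]/[in]) = E·z/(24.9) = -46.2 × -1 / 24.9 = 1.8554
[out]/[in] = e^(1.8554) = 6.394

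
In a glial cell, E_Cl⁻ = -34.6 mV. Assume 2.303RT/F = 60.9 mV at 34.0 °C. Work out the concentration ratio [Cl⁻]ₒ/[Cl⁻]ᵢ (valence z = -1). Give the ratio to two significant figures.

log₁₀([out]/[in]) = E·z/(60.9) = -34.6 × -1 / 60.9 = 0.5681
[out]/[in] = 10^(0.5681) = 3.7

3.7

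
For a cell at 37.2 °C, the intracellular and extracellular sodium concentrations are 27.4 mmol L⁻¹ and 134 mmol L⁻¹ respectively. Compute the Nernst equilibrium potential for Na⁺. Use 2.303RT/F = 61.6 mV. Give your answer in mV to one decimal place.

E = (61.6/z) · log₁₀([Na⁺]_out/[Na⁺]_in) with z = +1.
= (61.6/1) · log₁₀(134/27.4) = 61.60 · log₁₀(4.891)
= 61.60 · (0.6894) = 42.46 mV

42.5 mV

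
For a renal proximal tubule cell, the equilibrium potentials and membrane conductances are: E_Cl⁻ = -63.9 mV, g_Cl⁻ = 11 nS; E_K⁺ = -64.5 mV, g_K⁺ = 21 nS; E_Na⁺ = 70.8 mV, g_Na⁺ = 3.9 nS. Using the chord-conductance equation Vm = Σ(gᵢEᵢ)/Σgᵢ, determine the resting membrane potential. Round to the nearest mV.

-50 mV

Σ gᵢEᵢ = 11·(-63.9) + 21·(-64.5) + 3.9·(70.8) = -1781.28
Σ gᵢ = 11 + 21 + 3.9 = 35.9
Vm = -1781.28 / 35.9 = -49.62 mV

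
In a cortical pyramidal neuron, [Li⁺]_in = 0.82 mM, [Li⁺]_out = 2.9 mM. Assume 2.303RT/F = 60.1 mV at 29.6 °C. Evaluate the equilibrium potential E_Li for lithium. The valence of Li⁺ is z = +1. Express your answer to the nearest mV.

E = (60.1/z) · log₁₀([Li⁺]_out/[Li⁺]_in) with z = +1.
= (60.1/1) · log₁₀(2.9/0.82) = 60.10 · log₁₀(3.537)
= 60.10 · (0.5486) = 32.97 mV

33 mV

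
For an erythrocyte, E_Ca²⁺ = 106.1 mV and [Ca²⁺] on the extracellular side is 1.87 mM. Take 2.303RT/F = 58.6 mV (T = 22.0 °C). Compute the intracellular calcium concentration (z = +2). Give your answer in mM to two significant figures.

Nernst: E = (58.6/2) · log₁₀([out]/[in]), so log₁₀([out]/[in]) = 106.1 × 2 / 58.6 = 3.6212.
[out]/[in] = 10^(3.6212) = 4180.
[in] = 1.87 / 4180 = 0.0004474 mM.

0.00045 mM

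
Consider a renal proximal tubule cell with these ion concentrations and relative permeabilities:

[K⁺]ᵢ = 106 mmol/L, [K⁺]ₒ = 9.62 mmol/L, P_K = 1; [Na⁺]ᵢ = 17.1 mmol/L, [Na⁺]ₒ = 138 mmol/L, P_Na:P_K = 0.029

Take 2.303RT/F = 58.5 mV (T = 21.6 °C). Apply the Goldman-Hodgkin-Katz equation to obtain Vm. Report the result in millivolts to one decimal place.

-52.2 mV

Vm = 58.5 · log₁₀[(Σ P·[cation]ₒ + Σ P·[anion]ᵢ) / (Σ P·[cation]ᵢ + Σ P·[anion]ₒ)]
Numerator = 1×9.62 + 0.029×138 = 13.62
Denominator = 1×106 + 0.029×17.1 = 106.5
Vm = 58.5 · log₁₀(0.12791) = 58.5 × (-0.8931) = -52.25 mV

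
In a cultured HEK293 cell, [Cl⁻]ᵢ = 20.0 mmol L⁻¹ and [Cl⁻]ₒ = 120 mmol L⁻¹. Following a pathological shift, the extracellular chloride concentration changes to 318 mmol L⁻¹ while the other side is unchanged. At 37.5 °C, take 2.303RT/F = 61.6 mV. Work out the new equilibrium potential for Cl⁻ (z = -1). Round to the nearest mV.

-74 mV

After the shift: [Cl⁻]_out = 318, [Cl⁻]_in = 20.0 mmol L⁻¹.
E_new = (61.6/-1)·log₁₀(318/20.0) = -61.60 · (1.2014) = -74.01 mV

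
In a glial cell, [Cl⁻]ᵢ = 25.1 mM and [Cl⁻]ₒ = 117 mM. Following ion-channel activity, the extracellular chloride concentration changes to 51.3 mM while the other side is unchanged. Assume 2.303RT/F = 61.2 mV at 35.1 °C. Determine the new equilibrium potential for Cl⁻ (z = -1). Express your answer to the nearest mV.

After the shift: [Cl⁻]_out = 51.3, [Cl⁻]_in = 25.1 mM.
E_new = (61.2/-1)·log₁₀(51.3/25.1) = -61.20 · (0.3104) = -19.00 mV

-19 mV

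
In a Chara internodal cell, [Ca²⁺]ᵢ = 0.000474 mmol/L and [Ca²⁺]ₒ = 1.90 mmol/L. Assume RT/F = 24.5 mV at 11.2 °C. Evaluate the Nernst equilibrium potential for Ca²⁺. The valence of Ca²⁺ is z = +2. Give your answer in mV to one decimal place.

E = (24.5/z) · ln([Ca²⁺]_out/[Ca²⁺]_in) with z = +2.
= (24.5/2) · ln(1.90/0.000474) = 12.25 · ln(4008)
= 12.25 · (8.2962) = 101.63 mV

101.6 mV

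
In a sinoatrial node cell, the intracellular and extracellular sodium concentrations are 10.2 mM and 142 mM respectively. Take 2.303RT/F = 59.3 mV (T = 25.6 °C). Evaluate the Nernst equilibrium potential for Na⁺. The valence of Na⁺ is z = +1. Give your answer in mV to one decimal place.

67.8 mV

E = (59.3/z) · log₁₀([Na⁺]_out/[Na⁺]_in) with z = +1.
= (59.3/1) · log₁₀(142/10.2) = 59.30 · log₁₀(13.92)
= 59.30 · (1.1437) = 67.82 mV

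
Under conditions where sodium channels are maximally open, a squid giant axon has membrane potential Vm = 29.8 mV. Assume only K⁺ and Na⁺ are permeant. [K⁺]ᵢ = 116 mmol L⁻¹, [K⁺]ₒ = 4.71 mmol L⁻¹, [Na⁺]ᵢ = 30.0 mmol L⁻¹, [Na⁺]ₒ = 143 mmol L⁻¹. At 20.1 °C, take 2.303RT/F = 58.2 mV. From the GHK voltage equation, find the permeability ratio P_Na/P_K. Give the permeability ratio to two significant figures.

Let α = P_Na/P_K. GHK: Vm = 58.2·log₁₀[(Kₒ + α·Naₒ)/(Kᵢ + α·Naᵢ)].
10^(Vm/58.2) = 10^(29.8/58.2) = 3.2511
So 3.2511·(Kᵢ + α·Naᵢ) = Kₒ + α·Naₒ → α = (3.2511·116.0 − 4.71) / (143.0 − 3.2511·30.0)
α = (377.1 − 4.71) / (143.0 − 97.53) = 372.4/45.47 = 8.191

8.2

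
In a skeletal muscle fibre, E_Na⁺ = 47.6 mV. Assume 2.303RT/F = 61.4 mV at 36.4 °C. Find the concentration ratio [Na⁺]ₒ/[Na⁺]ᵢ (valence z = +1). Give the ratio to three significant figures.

log₁₀([out]/[in]) = E·z/(61.4) = 47.6 × 1 / 61.4 = 0.7752
[out]/[in] = 10^(0.7752) = 5.96

5.96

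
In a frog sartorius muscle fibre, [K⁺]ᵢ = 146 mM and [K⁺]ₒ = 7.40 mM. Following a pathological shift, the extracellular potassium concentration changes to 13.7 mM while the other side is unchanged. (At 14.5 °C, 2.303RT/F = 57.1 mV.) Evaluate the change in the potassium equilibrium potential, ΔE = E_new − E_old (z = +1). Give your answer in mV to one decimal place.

E_old = (57.1/1)·log₁₀(7.40/146) = -73.95 mV
E_new = (57.1/1)·log₁₀(13.7/146) = -58.68 mV
ΔE = -58.68 − (-73.95) = 15.27 mV

15.3 mV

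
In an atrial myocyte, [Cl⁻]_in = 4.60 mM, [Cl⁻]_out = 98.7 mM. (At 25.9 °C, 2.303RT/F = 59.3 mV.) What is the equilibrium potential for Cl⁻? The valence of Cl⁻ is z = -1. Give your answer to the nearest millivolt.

-79 mV

E = (59.3/z) · log₁₀([Cl⁻]_out/[Cl⁻]_in) with z = -1.
For an anion, dividing by z = -1 reverses the sign.
= (59.3/-1) · log₁₀(98.7/4.60) = -59.30 · log₁₀(21.46)
= -59.30 · (1.3316) = -78.96 mV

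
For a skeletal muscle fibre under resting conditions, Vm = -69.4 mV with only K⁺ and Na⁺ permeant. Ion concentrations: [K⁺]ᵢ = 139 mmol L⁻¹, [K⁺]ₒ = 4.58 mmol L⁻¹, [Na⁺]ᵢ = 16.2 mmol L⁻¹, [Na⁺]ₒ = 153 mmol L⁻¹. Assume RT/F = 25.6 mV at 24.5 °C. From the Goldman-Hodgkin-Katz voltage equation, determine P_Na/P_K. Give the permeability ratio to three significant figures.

Let α = P_Na/P_K. GHK: Vm = 25.6·ln[(Kₒ + α·Naₒ)/(Kᵢ + α·Naᵢ)].
e^(Vm/25.6) = e^(-69.4/25.6) = 0.066474
So 0.066474·(Kᵢ + α·Naᵢ) = Kₒ + α·Naₒ → α = (0.066474·139.0 − 4.58) / (153.0 − 0.066474·16.2)
α = (9.24 − 4.58) / (153.0 − 1.077) = 4.66/151.9 = 0.03067

0.0307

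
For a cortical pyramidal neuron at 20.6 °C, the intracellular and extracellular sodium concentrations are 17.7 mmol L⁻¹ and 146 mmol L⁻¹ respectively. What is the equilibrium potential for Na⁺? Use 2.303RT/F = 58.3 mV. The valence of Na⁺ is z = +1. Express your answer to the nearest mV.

53 mV

E = (58.3/z) · log₁₀([Na⁺]_out/[Na⁺]_in) with z = +1.
= (58.3/1) · log₁₀(146/17.7) = 58.30 · log₁₀(8.249)
= 58.30 · (0.9164) = 53.42 mV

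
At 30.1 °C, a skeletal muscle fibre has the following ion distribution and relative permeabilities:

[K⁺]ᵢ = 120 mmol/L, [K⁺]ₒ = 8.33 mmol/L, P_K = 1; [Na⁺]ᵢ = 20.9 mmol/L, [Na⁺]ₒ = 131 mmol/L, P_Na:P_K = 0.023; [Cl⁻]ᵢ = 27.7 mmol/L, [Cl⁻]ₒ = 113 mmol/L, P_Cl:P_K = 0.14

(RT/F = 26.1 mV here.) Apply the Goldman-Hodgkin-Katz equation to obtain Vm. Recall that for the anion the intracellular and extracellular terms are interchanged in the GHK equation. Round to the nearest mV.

-57 mV

Vm = 26.1 · ln[(Σ P·[cation]ₒ + Σ P·[anion]ᵢ) / (Σ P·[cation]ᵢ + Σ P·[anion]ₒ)]
Numerator = 1×8.33 + 0.023×131 + 0.14×27.7 = 15.22
Denominator = 1×120 + 0.023×20.9 + 0.14×113 = 136.3
Vm = 26.1 · ln(0.11167) = 26.1 × (-2.1922) = -57.22 mV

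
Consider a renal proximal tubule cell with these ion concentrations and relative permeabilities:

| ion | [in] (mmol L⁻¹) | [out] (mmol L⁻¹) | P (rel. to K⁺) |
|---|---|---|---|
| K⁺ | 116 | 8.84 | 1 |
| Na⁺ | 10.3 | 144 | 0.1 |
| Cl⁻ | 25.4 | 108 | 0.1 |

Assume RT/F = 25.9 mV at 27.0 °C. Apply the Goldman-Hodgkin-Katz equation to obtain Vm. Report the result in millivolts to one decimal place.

Vm = 25.9 · ln[(Σ P·[cation]ₒ + Σ P·[anion]ᵢ) / (Σ P·[cation]ᵢ + Σ P·[anion]ₒ)]
Numerator = 1×8.84 + 0.1×144 + 0.1×25.4 = 25.78
Denominator = 1×116 + 0.1×10.3 + 0.1×108 = 127.8
Vm = 25.9 · ln(0.20167) = 25.9 × (-1.6011) = -41.47 mV

-41.5 mV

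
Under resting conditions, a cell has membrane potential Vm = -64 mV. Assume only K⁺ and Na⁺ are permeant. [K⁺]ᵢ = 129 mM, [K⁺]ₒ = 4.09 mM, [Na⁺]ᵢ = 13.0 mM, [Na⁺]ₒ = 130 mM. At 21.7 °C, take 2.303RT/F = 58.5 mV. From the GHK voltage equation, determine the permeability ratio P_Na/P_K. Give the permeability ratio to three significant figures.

0.0488

Let α = P_Na/P_K. GHK: Vm = 58.5·log₁₀[(Kₒ + α·Naₒ)/(Kᵢ + α·Naᵢ)].
10^(Vm/58.5) = 10^(-64.0/58.5) = 0.080535
So 0.080535·(Kᵢ + α·Naᵢ) = Kₒ + α·Naₒ → α = (0.080535·129.0 − 4.09) / (130.0 − 0.080535·13.0)
α = (10.39 − 4.09) / (130.0 − 1.047) = 6.299/129 = 0.04885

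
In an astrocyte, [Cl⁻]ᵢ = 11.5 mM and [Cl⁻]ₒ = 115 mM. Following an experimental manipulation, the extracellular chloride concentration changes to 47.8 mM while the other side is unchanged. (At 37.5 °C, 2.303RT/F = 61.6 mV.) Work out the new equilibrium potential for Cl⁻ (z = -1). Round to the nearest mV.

After the shift: [Cl⁻]_out = 47.8, [Cl⁻]_in = 11.5 mM.
E_new = (61.6/-1)·log₁₀(47.8/11.5) = -61.60 · (0.6187) = -38.11 mV

-38 mV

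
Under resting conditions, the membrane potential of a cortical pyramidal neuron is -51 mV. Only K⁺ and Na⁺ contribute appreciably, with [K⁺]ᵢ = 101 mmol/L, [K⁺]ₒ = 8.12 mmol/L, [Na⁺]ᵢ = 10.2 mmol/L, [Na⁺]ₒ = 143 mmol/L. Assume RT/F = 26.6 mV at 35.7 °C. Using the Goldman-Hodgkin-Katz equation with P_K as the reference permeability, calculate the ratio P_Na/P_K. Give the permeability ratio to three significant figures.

Let α = P_Na/P_K. GHK: Vm = 26.6·ln[(Kₒ + α·Naₒ)/(Kᵢ + α·Naᵢ)].
e^(Vm/26.6) = e^(-51.0/26.6) = 0.147
So 0.147·(Kᵢ + α·Naᵢ) = Kₒ + α·Naₒ → α = (0.147·101.0 − 8.12) / (143.0 − 0.147·10.2)
α = (14.85 − 8.12) / (143.0 − 1.499) = 6.727/141.5 = 0.04754

0.0475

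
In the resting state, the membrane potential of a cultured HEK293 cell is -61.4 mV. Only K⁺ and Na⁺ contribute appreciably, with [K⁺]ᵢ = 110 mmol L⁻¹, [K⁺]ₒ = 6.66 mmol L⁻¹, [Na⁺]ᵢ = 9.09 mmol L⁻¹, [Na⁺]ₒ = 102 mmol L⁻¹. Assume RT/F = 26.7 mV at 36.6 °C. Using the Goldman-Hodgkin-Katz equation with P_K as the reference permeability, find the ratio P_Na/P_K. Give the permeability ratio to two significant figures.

0.043

Let α = P_Na/P_K. GHK: Vm = 26.7·ln[(Kₒ + α·Naₒ)/(Kᵢ + α·Naᵢ)].
e^(Vm/26.7) = e^(-61.4/26.7) = 0.1003
So 0.1003·(Kᵢ + α·Naᵢ) = Kₒ + α·Naₒ → α = (0.1003·110.0 − 6.66) / (102.0 − 0.1003·9.09)
α = (11.03 − 6.66) / (102.0 − 0.9117) = 4.373/101.1 = 0.04326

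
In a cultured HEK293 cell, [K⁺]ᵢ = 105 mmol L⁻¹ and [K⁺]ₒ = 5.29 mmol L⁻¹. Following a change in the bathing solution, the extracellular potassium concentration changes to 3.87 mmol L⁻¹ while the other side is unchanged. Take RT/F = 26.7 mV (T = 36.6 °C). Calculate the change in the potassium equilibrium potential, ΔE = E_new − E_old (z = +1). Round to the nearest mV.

E_old = (26.7/1)·ln(5.29/105) = -79.78 mV
E_new = (26.7/1)·ln(3.87/105) = -88.13 mV
ΔE = -88.13 − (-79.78) = -8.35 mV

-8 mV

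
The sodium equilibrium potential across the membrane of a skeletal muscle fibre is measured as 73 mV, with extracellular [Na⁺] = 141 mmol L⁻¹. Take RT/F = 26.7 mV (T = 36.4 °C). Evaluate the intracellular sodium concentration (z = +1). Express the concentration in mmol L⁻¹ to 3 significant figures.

9.16 mmol L⁻¹

Nernst: E = (26.7/1) · ln([out]/[in]), so ln([out]/[in]) = 73.0 × 1 / 26.7 = 2.7341.
[out]/[in] = e^(2.7341) = 15.4.
[in] = 141 / 15.4 = 9.158 mmol L⁻¹.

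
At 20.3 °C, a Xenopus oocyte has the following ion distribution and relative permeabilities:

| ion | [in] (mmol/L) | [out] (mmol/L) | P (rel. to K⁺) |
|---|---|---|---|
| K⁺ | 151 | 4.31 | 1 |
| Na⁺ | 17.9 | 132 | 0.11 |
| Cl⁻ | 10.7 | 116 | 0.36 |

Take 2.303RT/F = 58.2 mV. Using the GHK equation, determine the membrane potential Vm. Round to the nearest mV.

-54 mV

Vm = 58.2 · log₁₀[(Σ P·[cation]ₒ + Σ P·[anion]ᵢ) / (Σ P·[cation]ᵢ + Σ P·[anion]ₒ)]
Numerator = 1×4.31 + 0.11×132 + 0.36×10.7 = 22.68
Denominator = 1×151 + 0.11×17.9 + 0.36×116 = 194.7
Vm = 58.2 · log₁₀(0.11648) = 58.2 × (-0.9337) = -54.34 mV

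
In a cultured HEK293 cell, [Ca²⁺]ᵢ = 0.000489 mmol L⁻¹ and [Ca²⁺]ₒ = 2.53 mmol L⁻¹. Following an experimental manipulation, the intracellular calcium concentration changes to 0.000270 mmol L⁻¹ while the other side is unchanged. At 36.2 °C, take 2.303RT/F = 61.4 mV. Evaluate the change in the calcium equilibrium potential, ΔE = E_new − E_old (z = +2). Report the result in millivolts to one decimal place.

E_old = (61.4/2)·log₁₀(2.53/0.000489) = 114.01 mV
E_new = (61.4/2)·log₁₀(2.53/0.000270) = 121.93 mV
ΔE = 121.93 − (114.01) = 7.92 mV

7.9 mV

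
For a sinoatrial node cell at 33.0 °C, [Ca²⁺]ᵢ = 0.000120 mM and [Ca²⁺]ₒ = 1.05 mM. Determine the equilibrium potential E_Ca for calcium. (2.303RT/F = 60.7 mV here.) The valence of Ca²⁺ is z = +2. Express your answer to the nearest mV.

120 mV

E = (60.7/z) · log₁₀([Ca²⁺]_out/[Ca²⁺]_in) with z = +2.
= (60.7/2) · log₁₀(1.05/0.000120) = 30.35 · log₁₀(8750)
= 30.35 · (3.9420) = 119.64 mV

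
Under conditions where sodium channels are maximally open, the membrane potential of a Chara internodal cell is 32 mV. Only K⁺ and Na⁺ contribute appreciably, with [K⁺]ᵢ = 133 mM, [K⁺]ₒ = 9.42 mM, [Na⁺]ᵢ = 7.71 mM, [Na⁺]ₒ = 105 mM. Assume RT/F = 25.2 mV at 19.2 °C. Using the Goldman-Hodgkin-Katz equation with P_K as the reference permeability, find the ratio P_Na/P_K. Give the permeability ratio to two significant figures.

Let α = P_Na/P_K. GHK: Vm = 25.2·ln[(Kₒ + α·Naₒ)/(Kᵢ + α·Naᵢ)].
e^(Vm/25.2) = e^(32.0/25.2) = 3.5603
So 3.5603·(Kᵢ + α·Naᵢ) = Kₒ + α·Naₒ → α = (3.5603·133.0 − 9.42) / (105.0 − 3.5603·7.71)
α = (473.5 − 9.42) / (105.0 − 27.45) = 464.1/77.55 = 5.984

6.0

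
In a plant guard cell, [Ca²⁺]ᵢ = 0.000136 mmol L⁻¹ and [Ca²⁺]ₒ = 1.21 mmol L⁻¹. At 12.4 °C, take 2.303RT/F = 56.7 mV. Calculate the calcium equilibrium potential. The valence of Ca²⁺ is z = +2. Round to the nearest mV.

112 mV

E = (56.7/z) · log₁₀([Ca²⁺]_out/[Ca²⁺]_in) with z = +2.
= (56.7/2) · log₁₀(1.21/0.000136) = 28.35 · log₁₀(8897)
= 28.35 · (3.9492) = 111.96 mV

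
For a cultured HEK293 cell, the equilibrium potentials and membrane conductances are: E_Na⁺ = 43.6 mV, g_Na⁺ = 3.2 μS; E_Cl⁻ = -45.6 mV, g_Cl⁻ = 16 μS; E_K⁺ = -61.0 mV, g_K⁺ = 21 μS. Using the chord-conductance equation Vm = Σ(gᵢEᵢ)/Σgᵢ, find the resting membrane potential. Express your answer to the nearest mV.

-47 mV

Σ gᵢEᵢ = 3.2·(43.6) + 16·(-45.6) + 21·(-61.0) = -1871.08
Σ gᵢ = 3.2 + 16 + 21 = 40.2
Vm = -1871.08 / 40.2 = -46.54 mV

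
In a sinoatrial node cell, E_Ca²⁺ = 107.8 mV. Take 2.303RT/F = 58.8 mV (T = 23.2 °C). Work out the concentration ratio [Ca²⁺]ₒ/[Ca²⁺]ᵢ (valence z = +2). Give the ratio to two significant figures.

4600

log₁₀([out]/[in]) = E·z/(58.8) = 107.8 × 2 / 58.8 = 3.6667
[out]/[in] = 10^(3.6667) = 4642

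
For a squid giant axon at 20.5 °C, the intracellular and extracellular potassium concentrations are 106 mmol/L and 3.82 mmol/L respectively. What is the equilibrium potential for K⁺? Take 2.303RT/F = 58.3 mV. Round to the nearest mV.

-84 mV

E = (58.3/z) · log₁₀([K⁺]_out/[K⁺]_in) with z = +1.
= (58.3/1) · log₁₀(3.82/106) = 58.30 · log₁₀(0.03604)
= 58.30 · (-1.4432) = -84.14 mV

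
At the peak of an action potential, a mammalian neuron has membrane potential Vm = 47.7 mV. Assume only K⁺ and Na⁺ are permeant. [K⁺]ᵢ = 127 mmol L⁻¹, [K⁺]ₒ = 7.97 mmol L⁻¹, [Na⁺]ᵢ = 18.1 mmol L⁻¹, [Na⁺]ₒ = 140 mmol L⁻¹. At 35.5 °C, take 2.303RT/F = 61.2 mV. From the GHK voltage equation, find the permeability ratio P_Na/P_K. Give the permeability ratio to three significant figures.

Let α = P_Na/P_K. GHK: Vm = 61.2·log₁₀[(Kₒ + α·Naₒ)/(Kᵢ + α·Naᵢ)].
10^(Vm/61.2) = 10^(47.7/61.2) = 6.0174
So 6.0174·(Kᵢ + α·Naᵢ) = Kₒ + α·Naₒ → α = (6.0174·127.0 − 7.97) / (140.0 − 6.0174·18.1)
α = (764.2 − 7.97) / (140.0 − 108.9) = 756.2/31.08 = 24.33

24.3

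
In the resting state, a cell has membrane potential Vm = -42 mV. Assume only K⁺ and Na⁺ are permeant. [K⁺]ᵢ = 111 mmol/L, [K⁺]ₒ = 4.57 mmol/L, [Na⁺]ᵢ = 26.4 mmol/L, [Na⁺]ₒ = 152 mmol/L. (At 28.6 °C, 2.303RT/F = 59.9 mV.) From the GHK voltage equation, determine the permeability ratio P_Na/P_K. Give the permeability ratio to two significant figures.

Let α = P_Na/P_K. GHK: Vm = 59.9·log₁₀[(Kₒ + α·Naₒ)/(Kᵢ + α·Naᵢ)].
10^(Vm/59.9) = 10^(-42.0/59.9) = 0.19899
So 0.19899·(Kᵢ + α·Naᵢ) = Kₒ + α·Naₒ → α = (0.19899·111.0 − 4.57) / (152.0 − 0.19899·26.4)
α = (22.09 − 4.57) / (152.0 − 5.253) = 17.52/146.7 = 0.1194

0.12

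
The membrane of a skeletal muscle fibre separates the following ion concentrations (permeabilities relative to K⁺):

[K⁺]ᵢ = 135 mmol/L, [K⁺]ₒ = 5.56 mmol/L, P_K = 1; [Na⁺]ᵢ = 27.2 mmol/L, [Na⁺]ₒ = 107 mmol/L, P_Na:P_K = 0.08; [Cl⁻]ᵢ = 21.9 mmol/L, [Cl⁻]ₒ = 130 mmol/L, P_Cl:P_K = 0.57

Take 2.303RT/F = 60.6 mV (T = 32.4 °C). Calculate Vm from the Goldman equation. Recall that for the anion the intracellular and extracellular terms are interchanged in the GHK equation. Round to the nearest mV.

Vm = 60.6 · log₁₀[(Σ P·[cation]ₒ + Σ P·[anion]ᵢ) / (Σ P·[cation]ᵢ + Σ P·[anion]ₒ)]
Numerator = 1×5.56 + 0.08×107 + 0.57×21.9 = 26.6
Denominator = 1×135 + 0.08×27.2 + 0.57×130 = 211.3
Vm = 60.6 · log₁₀(0.12592) = 60.6 × (-0.8999) = -54.54 mV

-55 mV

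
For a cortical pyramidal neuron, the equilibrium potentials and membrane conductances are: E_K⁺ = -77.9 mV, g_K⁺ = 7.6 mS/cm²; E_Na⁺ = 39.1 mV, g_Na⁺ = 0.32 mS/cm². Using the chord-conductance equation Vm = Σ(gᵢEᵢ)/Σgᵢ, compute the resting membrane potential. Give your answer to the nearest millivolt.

Σ gᵢEᵢ = 7.6·(-77.9) + 0.32·(39.1) = -579.53
Σ gᵢ = 7.6 + 0.32 = 7.92
Vm = -579.53 / 7.92 = -73.17 mV

-73 mV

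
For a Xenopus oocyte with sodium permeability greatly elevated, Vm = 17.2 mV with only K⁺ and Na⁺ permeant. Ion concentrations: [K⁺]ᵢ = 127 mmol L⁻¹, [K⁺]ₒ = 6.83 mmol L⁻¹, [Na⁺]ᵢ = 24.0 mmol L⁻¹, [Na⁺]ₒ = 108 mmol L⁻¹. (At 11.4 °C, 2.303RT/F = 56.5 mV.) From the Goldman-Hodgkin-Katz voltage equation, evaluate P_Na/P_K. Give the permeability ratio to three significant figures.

Let α = P_Na/P_K. GHK: Vm = 56.5·log₁₀[(Kₒ + α·Naₒ)/(Kᵢ + α·Naᵢ)].
10^(Vm/56.5) = 10^(17.2/56.5) = 2.0157
So 2.0157·(Kᵢ + α·Naᵢ) = Kₒ + α·Naₒ → α = (2.0157·127.0 − 6.83) / (108.0 − 2.0157·24.0)
α = (256 − 6.83) / (108.0 − 48.38) = 249.2/59.62 = 4.179

4.18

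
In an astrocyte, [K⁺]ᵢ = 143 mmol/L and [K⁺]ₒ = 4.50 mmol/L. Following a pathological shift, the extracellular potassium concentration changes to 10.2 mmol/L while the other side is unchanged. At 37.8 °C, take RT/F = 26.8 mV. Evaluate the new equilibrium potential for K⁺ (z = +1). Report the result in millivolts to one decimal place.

After the shift: [K⁺]_out = 10.2, [K⁺]_in = 143 mmol/L.
E_new = (26.8/1)·ln(10.2/143) = 26.80 · (-2.6405) = -70.76 mV

-70.8 mV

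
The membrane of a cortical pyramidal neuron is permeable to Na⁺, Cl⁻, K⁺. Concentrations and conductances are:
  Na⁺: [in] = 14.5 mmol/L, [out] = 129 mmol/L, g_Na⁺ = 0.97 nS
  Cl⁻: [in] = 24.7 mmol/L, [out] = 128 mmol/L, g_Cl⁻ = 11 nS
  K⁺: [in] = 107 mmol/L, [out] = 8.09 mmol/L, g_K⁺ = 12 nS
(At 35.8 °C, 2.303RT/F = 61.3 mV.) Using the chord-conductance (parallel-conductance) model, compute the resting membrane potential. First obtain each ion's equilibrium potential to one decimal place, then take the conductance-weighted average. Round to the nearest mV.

E_Na⁺ = (61.3/1)·log₁₀(129/14.5) = 58.2 mV
E_Cl⁻ = (61.3/-1)·log₁₀(128/24.7) = -43.8 mV
E_K⁺ = (61.3/1)·log₁₀(8.09/107) = -68.7 mV
Vm = (Σ gᵢEᵢ)/(Σ gᵢ) = (0.97·58.2 + 11·-43.8 + 12·-68.7) / (0.97 + 11 + 12)
= -1249.75 / 23.97 = -52.14 mV

-52 mV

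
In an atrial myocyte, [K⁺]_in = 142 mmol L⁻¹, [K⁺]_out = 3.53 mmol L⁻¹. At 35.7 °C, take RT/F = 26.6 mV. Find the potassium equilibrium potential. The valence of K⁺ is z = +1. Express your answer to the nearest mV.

-98 mV

E = (26.6/z) · ln([K⁺]_out/[K⁺]_in) with z = +1.
= (26.6/1) · ln(3.53/142) = 26.60 · ln(0.02486)
= 26.60 · (-3.6945) = -98.27 mV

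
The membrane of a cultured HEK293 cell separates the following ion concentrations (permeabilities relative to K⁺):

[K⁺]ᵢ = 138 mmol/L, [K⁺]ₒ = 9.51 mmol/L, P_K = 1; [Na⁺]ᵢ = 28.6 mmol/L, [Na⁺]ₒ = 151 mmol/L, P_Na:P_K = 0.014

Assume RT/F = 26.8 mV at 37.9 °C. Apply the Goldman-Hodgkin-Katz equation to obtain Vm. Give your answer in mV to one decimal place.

Vm = 26.8 · ln[(Σ P·[cation]ₒ + Σ P·[anion]ᵢ) / (Σ P·[cation]ᵢ + Σ P·[anion]ₒ)]
Numerator = 1×9.51 + 0.014×151 = 11.62
Denominator = 1×138 + 0.014×28.6 = 138.4
Vm = 26.8 · ln(0.083988) = 26.8 × (-2.4771) = -66.39 mV

-66.4 mV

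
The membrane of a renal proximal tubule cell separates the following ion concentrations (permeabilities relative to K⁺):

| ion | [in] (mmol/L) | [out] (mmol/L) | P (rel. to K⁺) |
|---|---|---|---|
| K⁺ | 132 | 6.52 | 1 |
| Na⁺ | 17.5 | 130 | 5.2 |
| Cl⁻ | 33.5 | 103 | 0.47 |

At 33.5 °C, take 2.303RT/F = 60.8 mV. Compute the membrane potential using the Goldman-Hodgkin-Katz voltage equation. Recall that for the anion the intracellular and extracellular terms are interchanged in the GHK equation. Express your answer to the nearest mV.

25 mV

Vm = 60.8 · log₁₀[(Σ P·[cation]ₒ + Σ P·[anion]ᵢ) / (Σ P·[cation]ᵢ + Σ P·[anion]ₒ)]
Numerator = 1×6.52 + 5.2×130 + 0.47×33.5 = 698.3
Denominator = 1×132 + 5.2×17.5 + 0.47×103 = 271.4
Vm = 60.8 · log₁₀(2.5727) = 60.8 × (0.4104) = 24.95 mV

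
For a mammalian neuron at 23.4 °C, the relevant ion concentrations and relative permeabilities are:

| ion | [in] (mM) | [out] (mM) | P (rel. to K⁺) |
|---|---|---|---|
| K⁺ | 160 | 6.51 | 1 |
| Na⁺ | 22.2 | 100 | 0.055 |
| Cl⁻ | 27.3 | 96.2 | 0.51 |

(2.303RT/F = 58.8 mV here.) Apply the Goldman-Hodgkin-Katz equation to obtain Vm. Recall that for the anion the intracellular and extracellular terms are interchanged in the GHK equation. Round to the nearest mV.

-53 mV

Vm = 58.8 · log₁₀[(Σ P·[cation]ₒ + Σ P·[anion]ᵢ) / (Σ P·[cation]ᵢ + Σ P·[anion]ₒ)]
Numerator = 1×6.51 + 0.055×100 + 0.51×27.3 = 25.93
Denominator = 1×160 + 0.055×22.2 + 0.51×96.2 = 210.3
Vm = 58.8 · log₁₀(0.12332) = 58.8 × (-0.9090) = -53.45 mV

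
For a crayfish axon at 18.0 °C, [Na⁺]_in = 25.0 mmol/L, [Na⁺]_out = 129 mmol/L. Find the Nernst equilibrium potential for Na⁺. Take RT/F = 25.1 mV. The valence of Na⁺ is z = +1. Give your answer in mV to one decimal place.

41.2 mV

E = (25.1/z) · ln([Na⁺]_out/[Na⁺]_in) with z = +1.
= (25.1/1) · ln(129/25.0) = 25.10 · ln(5.16)
= 25.10 · (1.6409) = 41.19 mV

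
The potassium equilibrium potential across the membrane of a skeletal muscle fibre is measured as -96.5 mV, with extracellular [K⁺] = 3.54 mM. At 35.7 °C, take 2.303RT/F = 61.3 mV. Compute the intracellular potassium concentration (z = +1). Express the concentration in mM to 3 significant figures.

133 mM

Nernst: E = (61.3/1) · log₁₀([out]/[in]), so log₁₀([out]/[in]) = -96.5 × 1 / 61.3 = -1.5742.
[out]/[in] = 10^(-1.5742) = 0.02665.
[in] = 3.54 / 0.02665 = 132.8 mM.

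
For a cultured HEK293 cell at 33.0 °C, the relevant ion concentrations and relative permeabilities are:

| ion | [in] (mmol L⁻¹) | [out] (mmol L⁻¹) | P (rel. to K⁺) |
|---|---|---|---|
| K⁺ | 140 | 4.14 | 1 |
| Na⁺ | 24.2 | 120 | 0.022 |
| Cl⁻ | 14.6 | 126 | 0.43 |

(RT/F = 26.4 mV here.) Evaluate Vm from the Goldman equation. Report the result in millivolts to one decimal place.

-71.3 mV

Vm = 26.4 · ln[(Σ P·[cation]ₒ + Σ P·[anion]ᵢ) / (Σ P·[cation]ᵢ + Σ P·[anion]ₒ)]
Numerator = 1×4.14 + 0.022×120 + 0.43×14.6 = 13.06
Denominator = 1×140 + 0.022×24.2 + 0.43×126 = 194.7
Vm = 26.4 · ln(0.067063) = 26.4 × (-2.7021) = -71.34 mV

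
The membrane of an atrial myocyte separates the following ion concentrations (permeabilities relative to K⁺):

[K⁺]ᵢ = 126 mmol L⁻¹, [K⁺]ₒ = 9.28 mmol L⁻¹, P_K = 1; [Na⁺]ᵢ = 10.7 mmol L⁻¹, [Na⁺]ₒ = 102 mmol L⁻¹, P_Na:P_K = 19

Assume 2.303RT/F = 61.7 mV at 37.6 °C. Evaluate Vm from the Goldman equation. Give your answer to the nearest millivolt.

48 mV

Vm = 61.7 · log₁₀[(Σ P·[cation]ₒ + Σ P·[anion]ᵢ) / (Σ P·[cation]ᵢ + Σ P·[anion]ₒ)]
Numerator = 1×9.28 + 19×102 = 1947
Denominator = 1×126 + 19×10.7 = 329.3
Vm = 61.7 · log₁₀(5.9134) = 61.7 × (0.7718) = 47.62 mV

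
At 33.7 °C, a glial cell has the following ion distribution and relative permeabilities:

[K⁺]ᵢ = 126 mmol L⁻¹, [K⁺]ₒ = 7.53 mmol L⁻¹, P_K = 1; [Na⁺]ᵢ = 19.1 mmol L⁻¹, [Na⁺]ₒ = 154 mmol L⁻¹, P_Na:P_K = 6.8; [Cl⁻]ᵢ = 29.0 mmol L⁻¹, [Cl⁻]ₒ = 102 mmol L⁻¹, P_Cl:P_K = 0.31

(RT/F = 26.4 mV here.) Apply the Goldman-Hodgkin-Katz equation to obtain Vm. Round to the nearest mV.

35 mV

Vm = 26.4 · ln[(Σ P·[cation]ₒ + Σ P·[anion]ᵢ) / (Σ P·[cation]ᵢ + Σ P·[anion]ₒ)]
Numerator = 1×7.53 + 6.8×154 + 0.31×29.0 = 1064
Denominator = 1×126 + 6.8×19.1 + 0.31×102 = 287.5
Vm = 26.4 · ln(3.6999) = 26.4 × (1.3083) = 34.54 mV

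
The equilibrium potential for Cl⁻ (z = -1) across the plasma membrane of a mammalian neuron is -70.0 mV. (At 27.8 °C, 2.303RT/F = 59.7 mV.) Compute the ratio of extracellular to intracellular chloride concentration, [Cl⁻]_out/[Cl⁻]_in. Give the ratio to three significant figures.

log₁₀([out]/[in]) = E·z/(59.7) = -70.0 × -1 / 59.7 = 1.1725
[out]/[in] = 10^(1.1725) = 14.88

14.9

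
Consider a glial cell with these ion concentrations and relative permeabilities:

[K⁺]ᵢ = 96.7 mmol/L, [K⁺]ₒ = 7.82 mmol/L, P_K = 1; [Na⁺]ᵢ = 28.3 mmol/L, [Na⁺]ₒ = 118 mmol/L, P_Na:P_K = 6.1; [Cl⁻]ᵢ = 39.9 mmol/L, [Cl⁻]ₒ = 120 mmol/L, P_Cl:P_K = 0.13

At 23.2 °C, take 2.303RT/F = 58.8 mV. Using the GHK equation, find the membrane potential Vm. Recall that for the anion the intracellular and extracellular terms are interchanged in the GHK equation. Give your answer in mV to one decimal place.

24.1 mV

Vm = 58.8 · log₁₀[(Σ P·[cation]ₒ + Σ P·[anion]ᵢ) / (Σ P·[cation]ᵢ + Σ P·[anion]ₒ)]
Numerator = 1×7.82 + 6.1×118 + 0.13×39.9 = 732.8
Denominator = 1×96.7 + 6.1×28.3 + 0.13×120 = 284.9
Vm = 58.8 · log₁₀(2.5719) = 58.8 × (0.4103) = 24.12 mV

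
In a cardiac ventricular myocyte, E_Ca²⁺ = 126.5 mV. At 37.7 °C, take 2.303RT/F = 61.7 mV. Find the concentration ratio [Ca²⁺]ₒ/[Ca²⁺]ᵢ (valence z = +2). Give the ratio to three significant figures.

12600

log₁₀([out]/[in]) = E·z/(61.7) = 126.5 × 2 / 61.7 = 4.1005
[out]/[in] = 10^(4.1005) = 1.26e+04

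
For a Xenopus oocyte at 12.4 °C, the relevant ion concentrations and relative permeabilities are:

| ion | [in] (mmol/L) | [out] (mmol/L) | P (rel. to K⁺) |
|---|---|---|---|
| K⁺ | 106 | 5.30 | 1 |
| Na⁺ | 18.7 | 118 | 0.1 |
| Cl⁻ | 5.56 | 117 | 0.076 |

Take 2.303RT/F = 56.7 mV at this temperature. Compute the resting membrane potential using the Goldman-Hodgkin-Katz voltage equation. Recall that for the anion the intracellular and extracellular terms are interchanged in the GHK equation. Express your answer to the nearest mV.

-47 mV

Vm = 56.7 · log₁₀[(Σ P·[cation]ₒ + Σ P·[anion]ᵢ) / (Σ P·[cation]ᵢ + Σ P·[anion]ₒ)]
Numerator = 1×5.30 + 0.1×118 + 0.076×5.56 = 17.52
Denominator = 1×106 + 0.1×18.7 + 0.076×117 = 116.8
Vm = 56.7 · log₁₀(0.15007) = 56.7 × (-0.8237) = -46.70 mV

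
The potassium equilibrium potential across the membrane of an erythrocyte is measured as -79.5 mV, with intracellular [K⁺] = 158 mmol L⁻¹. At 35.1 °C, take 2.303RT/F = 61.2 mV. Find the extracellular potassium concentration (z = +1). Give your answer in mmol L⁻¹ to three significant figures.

7.94 mmol L⁻¹

Nernst: E = (61.2/1) · log₁₀([out]/[in]), so log₁₀([out]/[in]) = -79.5 × 1 / 61.2 = -1.2990.
[out]/[in] = 10^(-1.2990) = 0.05023.
[out] = 0.05023 × 158 = 7.937 mmol L⁻¹.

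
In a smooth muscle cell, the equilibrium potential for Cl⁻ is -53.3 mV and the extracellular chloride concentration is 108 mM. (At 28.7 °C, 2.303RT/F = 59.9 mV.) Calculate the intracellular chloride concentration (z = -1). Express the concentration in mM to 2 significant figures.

14 mM

Nernst: E = (59.9/-1) · log₁₀([out]/[in]), so log₁₀([out]/[in]) = -53.3 × -1 / 59.9 = 0.8898.
[out]/[in] = 10^(0.8898) = 7.759.
[in] = 108 / 7.759 = 13.92 mM.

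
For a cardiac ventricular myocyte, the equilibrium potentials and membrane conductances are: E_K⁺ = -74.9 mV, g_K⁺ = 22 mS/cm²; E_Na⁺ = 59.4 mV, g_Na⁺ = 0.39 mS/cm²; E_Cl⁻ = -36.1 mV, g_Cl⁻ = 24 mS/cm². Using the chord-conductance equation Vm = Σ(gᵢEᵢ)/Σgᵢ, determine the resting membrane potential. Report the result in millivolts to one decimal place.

Σ gᵢEᵢ = 22·(-74.9) + 0.39·(59.4) + 24·(-36.1) = -2491.03
Σ gᵢ = 22 + 0.39 + 24 = 46.39
Vm = -2491.03 / 46.39 = -53.70 mV

-53.7 mV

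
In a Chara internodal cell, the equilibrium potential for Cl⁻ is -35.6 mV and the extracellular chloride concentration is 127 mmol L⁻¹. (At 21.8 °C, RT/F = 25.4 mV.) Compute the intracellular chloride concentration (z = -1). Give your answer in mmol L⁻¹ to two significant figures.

Nernst: E = (25.4/-1) · ln([out]/[in]), so ln([out]/[in]) = -35.6 × -1 / 25.4 = 1.4016.
[out]/[in] = e^(1.4016) = 4.062.
[in] = 127 / 4.062 = 31.27 mmol L⁻¹.

31 mmol L⁻¹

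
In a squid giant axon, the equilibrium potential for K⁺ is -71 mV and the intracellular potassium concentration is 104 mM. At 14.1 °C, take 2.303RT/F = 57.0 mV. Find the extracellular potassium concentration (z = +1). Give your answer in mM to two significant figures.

Nernst: E = (57.0/1) · log₁₀([out]/[in]), so log₁₀([out]/[in]) = -71.0 × 1 / 57.0 = -1.2456.
[out]/[in] = 10^(-1.2456) = 0.0568.
[out] = 0.0568 × 104 = 5.908 mM.

5.9 mM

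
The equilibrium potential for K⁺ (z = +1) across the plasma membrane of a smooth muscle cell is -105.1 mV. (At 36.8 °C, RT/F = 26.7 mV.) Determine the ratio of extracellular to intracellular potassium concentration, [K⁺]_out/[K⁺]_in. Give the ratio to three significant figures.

ln([out]/[in]) = E·z/(26.7) = -105.1 × 1 / 26.7 = -3.9363
[out]/[in] = e^(-3.9363) = 0.01952

0.0195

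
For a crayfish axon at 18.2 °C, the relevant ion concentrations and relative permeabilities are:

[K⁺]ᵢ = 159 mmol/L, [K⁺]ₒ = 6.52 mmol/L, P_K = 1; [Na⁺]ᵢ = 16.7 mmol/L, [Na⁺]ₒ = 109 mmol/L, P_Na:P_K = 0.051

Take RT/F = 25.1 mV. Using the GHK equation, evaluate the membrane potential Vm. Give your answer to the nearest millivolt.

-65 mV

Vm = 25.1 · ln[(Σ P·[cation]ₒ + Σ P·[anion]ᵢ) / (Σ P·[cation]ᵢ + Σ P·[anion]ₒ)]
Numerator = 1×6.52 + 0.051×109 = 12.08
Denominator = 1×159 + 0.051×16.7 = 159.9
Vm = 25.1 · ln(0.075564) = 25.1 × (-2.5828) = -64.83 mV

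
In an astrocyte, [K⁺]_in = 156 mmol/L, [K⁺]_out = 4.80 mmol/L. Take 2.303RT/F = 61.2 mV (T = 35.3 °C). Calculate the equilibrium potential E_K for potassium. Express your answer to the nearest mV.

-93 mV

E = (61.2/z) · log₁₀([K⁺]_out/[K⁺]_in) with z = +1.
= (61.2/1) · log₁₀(4.80/156) = 61.20 · log₁₀(0.03077)
= 61.20 · (-1.5119) = -92.53 mV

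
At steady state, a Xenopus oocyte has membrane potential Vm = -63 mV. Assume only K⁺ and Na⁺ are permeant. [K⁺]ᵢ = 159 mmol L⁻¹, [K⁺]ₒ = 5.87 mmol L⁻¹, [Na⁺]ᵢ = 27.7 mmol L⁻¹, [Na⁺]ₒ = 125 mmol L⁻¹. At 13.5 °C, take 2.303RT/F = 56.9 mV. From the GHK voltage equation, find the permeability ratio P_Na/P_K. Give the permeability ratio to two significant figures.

0.053

Let α = P_Na/P_K. GHK: Vm = 56.9·log₁₀[(Kₒ + α·Naₒ)/(Kᵢ + α·Naᵢ)].
10^(Vm/56.9) = 10^(-63.0/56.9) = 0.078126
So 0.078126·(Kᵢ + α·Naᵢ) = Kₒ + α·Naₒ → α = (0.078126·159.0 − 5.87) / (125.0 − 0.078126·27.7)
α = (12.42 − 5.87) / (125.0 − 2.164) = 6.552/122.8 = 0.05334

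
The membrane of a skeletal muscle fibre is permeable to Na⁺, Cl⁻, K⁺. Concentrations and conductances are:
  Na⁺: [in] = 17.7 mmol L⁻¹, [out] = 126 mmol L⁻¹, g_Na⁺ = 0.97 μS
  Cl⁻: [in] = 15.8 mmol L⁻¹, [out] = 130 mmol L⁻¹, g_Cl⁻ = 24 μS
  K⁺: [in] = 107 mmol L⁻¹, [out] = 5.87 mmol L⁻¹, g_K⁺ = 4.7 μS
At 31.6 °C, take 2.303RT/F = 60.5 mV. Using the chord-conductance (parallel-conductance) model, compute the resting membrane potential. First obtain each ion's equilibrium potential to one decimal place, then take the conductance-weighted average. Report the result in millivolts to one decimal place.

E_Na⁺ = (60.5/1)·log₁₀(126/17.7) = 51.6 mV
E_Cl⁻ = (60.5/-1)·log₁₀(130/15.8) = -55.4 mV
E_K⁺ = (60.5/1)·log₁₀(5.87/107) = -76.3 mV
Vm = (Σ gᵢEᵢ)/(Σ gᵢ) = (0.97·51.6 + 24·-55.4 + 4.7·-76.3) / (0.97 + 24 + 4.7)
= -1638.16 / 29.67 = -55.21 mV

-55.2 mV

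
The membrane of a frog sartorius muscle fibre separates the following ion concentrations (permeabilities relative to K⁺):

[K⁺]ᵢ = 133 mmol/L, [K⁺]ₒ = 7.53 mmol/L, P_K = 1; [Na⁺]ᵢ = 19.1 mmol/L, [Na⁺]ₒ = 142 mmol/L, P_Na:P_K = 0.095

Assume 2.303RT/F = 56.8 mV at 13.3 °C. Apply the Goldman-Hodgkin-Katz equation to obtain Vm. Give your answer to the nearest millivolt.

Vm = 56.8 · log₁₀[(Σ P·[cation]ₒ + Σ P·[anion]ᵢ) / (Σ P·[cation]ᵢ + Σ P·[anion]ₒ)]
Numerator = 1×7.53 + 0.095×142 = 21.02
Denominator = 1×133 + 0.095×19.1 = 134.8
Vm = 56.8 · log₁₀(0.15592) = 56.8 × (-0.8071) = -45.84 mV

-46 mV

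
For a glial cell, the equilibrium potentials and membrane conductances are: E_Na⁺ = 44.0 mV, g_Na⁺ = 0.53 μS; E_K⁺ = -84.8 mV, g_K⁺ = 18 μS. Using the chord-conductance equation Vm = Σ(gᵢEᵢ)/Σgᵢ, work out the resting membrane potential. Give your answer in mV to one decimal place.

Σ gᵢEᵢ = 0.53·(44.0) + 18·(-84.8) = -1503.08
Σ gᵢ = 0.53 + 18 = 18.53
Vm = -1503.08 / 18.53 = -81.12 mV

-81.1 mV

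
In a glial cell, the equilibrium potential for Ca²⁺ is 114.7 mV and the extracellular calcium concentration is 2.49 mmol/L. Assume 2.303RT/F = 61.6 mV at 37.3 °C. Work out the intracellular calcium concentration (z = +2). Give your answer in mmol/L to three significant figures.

Nernst: E = (61.6/2) · log₁₀([out]/[in]), so log₁₀([out]/[in]) = 114.7 × 2 / 61.6 = 3.7240.
[out]/[in] = 10^(3.7240) = 5297.
[in] = 2.49 / 5297 = 0.0004701 mmol/L.

0.000470 mmol/L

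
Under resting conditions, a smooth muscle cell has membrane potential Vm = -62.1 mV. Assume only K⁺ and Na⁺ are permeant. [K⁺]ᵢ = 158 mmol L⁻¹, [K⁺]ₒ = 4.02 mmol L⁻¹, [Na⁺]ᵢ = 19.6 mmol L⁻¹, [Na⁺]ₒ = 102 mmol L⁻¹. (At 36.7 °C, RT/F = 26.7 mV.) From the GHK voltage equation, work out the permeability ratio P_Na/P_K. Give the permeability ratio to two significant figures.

0.11

Let α = P_Na/P_K. GHK: Vm = 26.7·ln[(Kₒ + α·Naₒ)/(Kᵢ + α·Naᵢ)].
e^(Vm/26.7) = e^(-62.1/26.7) = 0.097701
So 0.097701·(Kᵢ + α·Naᵢ) = Kₒ + α·Naₒ → α = (0.097701·158.0 − 4.02) / (102.0 − 0.097701·19.6)
α = (15.44 − 4.02) / (102.0 − 1.915) = 11.42/100.1 = 0.1141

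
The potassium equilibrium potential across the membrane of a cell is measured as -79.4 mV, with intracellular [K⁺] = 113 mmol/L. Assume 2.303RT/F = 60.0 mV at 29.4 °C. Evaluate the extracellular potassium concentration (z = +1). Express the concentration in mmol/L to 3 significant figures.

Nernst: E = (60.0/1) · log₁₀([out]/[in]), so log₁₀([out]/[in]) = -79.4 × 1 / 60.0 = -1.3233.
[out]/[in] = 10^(-1.3233) = 0.0475.
[out] = 0.0475 × 113 = 5.367 mmol/L.

5.37 mmol/L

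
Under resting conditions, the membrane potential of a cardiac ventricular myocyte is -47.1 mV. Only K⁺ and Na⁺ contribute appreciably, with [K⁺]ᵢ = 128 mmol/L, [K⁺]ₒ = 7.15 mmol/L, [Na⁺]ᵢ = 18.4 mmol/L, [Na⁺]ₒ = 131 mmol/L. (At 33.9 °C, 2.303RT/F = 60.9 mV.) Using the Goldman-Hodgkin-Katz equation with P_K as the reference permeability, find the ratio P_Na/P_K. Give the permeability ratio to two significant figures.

Let α = P_Na/P_K. GHK: Vm = 60.9·log₁₀[(Kₒ + α·Naₒ)/(Kᵢ + α·Naᵢ)].
10^(Vm/60.9) = 10^(-47.1/60.9) = 0.1685
So 0.1685·(Kᵢ + α·Naᵢ) = Kₒ + α·Naₒ → α = (0.1685·128.0 − 7.15) / (131.0 − 0.1685·18.4)
α = (21.57 − 7.15) / (131.0 − 3.1) = 14.42/127.9 = 0.1127

0.11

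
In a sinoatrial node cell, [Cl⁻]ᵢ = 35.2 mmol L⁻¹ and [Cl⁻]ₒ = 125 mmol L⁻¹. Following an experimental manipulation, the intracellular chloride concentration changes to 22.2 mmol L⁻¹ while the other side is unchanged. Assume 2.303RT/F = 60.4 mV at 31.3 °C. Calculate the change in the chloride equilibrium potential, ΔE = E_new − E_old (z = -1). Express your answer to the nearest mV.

E_old = (60.4/-1)·log₁₀(125/35.2) = -33.24 mV
E_new = (60.4/-1)·log₁₀(125/22.2) = -45.33 mV
ΔE = -45.33 − (-33.24) = -12.09 mV

-12 mV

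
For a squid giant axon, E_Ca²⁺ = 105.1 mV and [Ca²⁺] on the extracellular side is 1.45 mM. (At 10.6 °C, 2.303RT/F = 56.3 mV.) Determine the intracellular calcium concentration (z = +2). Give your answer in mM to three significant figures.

0.000268 mM

Nernst: E = (56.3/2) · log₁₀([out]/[in]), so log₁₀([out]/[in]) = 105.1 × 2 / 56.3 = 3.7336.
[out]/[in] = 10^(3.7336) = 5415.
[in] = 1.45 / 5415 = 0.0002678 mM.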